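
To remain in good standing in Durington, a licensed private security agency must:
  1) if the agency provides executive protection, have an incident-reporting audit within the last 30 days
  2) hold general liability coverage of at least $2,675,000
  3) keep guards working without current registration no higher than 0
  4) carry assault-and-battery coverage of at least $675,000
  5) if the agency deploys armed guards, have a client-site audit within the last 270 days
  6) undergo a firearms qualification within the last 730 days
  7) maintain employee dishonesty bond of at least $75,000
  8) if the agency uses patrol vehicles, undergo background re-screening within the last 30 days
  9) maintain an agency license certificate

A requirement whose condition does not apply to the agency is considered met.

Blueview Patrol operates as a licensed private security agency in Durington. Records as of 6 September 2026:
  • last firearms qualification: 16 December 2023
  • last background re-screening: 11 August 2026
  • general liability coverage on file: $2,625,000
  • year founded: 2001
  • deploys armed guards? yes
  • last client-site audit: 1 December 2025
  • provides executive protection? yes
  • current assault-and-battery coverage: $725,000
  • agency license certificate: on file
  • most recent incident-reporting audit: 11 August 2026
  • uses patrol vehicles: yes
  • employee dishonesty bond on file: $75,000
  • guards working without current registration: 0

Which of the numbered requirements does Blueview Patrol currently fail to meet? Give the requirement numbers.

1. condition 'provides executive protection' holds; incident-reporting audit 26 days ago vs limit 30 → met
2. general liability coverage $2,625,000 < $2,675,000 → not met
3. guards working without current registration 0 ≤ 0 → met
4. assault-and-battery coverage $725,000 ≥ $675,000 → met
5. condition 'deploys armed guards' holds; client-site audit 279 days ago vs limit 270 → not met
6. firearms qualification 995 days ago vs limit 730 → not met
7. employee dishonesty bond $75,000 ≥ $75,000 → met
8. condition 'uses patrol vehicles' holds; background re-screening 26 days ago vs limit 30 → met
9. agency license certificate present → met
Not met: 2, 5, 6

2, 5, 6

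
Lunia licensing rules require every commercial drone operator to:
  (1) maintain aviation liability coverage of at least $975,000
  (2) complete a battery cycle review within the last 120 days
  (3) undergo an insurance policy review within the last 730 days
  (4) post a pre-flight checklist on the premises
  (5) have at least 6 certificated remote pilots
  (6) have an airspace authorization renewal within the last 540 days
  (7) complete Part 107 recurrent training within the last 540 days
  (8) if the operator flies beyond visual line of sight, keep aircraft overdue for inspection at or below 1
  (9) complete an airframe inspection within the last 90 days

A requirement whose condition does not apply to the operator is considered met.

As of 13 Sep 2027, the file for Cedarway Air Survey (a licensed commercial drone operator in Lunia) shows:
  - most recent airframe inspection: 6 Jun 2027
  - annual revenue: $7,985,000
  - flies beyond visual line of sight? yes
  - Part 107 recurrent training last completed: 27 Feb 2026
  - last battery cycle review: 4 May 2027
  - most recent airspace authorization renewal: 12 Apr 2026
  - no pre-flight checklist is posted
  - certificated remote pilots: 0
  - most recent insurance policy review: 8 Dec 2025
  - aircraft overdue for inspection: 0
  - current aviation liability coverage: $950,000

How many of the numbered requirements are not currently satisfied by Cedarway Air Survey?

1. aviation liability coverage $950,000 < $975,000 → not met
2. battery cycle review 132 days ago vs limit 120 → not met
3. insurance policy review 644 days ago vs limit 730 → met
4. pre-flight checklist absent → not met
5. certificated remote pilots 0 < 6 → not met
6. airspace authorization renewal 519 days ago vs limit 540 → met
7. Part 107 recurrent training 563 days ago vs limit 540 → not met
8. condition 'flies beyond visual line of sight' holds; aircraft overdue for inspection 0 ≤ 1 → met
9. airframe inspection 99 days ago vs limit 90 → not met
Not met: 6 of 9

6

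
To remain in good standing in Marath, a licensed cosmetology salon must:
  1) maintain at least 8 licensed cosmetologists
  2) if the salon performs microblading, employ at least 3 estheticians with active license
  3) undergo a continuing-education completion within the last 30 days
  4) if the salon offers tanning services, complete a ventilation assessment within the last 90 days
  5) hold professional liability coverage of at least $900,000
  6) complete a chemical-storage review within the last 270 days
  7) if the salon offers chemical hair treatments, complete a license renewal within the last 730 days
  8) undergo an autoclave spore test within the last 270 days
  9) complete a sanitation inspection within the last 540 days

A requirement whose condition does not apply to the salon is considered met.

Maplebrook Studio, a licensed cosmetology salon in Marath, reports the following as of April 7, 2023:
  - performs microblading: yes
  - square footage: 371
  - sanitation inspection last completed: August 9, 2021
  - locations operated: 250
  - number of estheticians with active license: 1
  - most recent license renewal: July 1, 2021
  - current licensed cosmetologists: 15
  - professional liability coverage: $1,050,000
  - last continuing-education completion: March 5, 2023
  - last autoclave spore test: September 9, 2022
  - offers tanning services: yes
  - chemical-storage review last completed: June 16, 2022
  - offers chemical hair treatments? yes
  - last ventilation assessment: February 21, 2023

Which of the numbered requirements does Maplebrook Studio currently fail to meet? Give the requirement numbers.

2, 3, 6, 9

1. licensed cosmetologists 15 ≥ 8 → met
2. condition 'performs microblading' holds; estheticians with active license 1 < 3 → not met
3. continuing-education completion 33 days ago vs limit 30 → not met
4. condition 'offers tanning services' holds; ventilation assessment 45 days ago vs limit 90 → met
5. professional liability coverage $1,050,000 ≥ $900,000 → met
6. chemical-storage review 295 days ago vs limit 270 → not met
7. condition 'offers chemical hair treatments' holds; license renewal 645 days ago vs limit 730 → met
8. autoclave spore test 210 days ago vs limit 270 → met
9. sanitation inspection 606 days ago vs limit 540 → not met
Not met: 2, 3, 6, 9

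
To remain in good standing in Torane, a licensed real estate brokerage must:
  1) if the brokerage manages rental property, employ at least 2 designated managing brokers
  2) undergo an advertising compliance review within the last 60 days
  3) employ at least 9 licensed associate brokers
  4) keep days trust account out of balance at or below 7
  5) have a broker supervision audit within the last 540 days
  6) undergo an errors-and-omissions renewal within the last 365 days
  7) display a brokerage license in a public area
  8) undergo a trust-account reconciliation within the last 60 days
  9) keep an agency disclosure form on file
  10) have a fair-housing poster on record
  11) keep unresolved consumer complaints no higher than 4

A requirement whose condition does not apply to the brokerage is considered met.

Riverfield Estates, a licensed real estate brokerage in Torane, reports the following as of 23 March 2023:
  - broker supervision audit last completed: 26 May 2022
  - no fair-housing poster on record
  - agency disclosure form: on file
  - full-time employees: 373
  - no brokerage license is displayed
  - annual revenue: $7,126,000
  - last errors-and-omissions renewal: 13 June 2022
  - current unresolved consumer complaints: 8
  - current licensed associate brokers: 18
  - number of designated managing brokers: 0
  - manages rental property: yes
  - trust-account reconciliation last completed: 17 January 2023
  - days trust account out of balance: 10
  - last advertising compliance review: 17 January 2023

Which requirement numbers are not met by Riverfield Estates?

1, 2, 4, 7, 8, 10, 11

1. condition 'manages rental property' holds; designated managing brokers 0 < 2 → not met
2. advertising compliance review 65 days ago vs limit 60 → not met
3. licensed associate brokers 18 ≥ 9 → met
4. days trust account out of balance 10 > 7 → not met
5. broker supervision audit 301 days ago vs limit 540 → met
6. errors-and-omissions renewal 283 days ago vs limit 365 → met
7. brokerage license absent → not met
8. trust-account reconciliation 65 days ago vs limit 60 → not met
9. agency disclosure form present → met
10. fair-housing poster absent → not met
11. unresolved consumer complaints 8 > 4 → not met
Not met: 1, 2, 4, 7, 8, 10, 11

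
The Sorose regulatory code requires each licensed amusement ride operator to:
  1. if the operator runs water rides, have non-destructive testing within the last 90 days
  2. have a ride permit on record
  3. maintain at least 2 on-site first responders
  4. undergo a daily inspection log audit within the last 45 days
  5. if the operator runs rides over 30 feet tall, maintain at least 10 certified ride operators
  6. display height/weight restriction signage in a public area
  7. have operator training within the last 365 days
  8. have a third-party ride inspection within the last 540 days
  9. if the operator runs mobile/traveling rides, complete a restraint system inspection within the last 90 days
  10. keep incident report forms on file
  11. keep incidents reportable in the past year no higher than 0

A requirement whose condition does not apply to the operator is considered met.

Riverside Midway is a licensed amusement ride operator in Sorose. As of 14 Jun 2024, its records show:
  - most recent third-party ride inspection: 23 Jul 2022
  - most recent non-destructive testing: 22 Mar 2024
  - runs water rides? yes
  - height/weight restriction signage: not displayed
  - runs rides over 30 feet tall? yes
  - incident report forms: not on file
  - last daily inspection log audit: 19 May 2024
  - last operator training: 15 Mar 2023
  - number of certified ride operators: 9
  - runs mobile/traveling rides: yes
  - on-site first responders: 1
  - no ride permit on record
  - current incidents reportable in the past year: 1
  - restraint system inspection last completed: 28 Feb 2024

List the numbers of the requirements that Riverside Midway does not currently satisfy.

1. condition 'runs water rides' holds; non-destructive testing 84 days ago vs limit 90 → met
2. ride permit absent → not met
3. on-site first responders 1 < 2 → not met
4. daily inspection log audit 26 days ago vs limit 45 → met
5. condition 'runs rides over 30 feet tall' holds; certified ride operators 9 < 10 → not met
6. height/weight restriction signage absent → not met
7. operator training 457 days ago vs limit 365 → not met
8. third-party ride inspection 692 days ago vs limit 540 → not met
9. condition 'runs mobile/traveling rides' holds; restraint system inspection 107 days ago vs limit 90 → not met
10. incident report forms absent → not met
11. incidents reportable in the past year 1 > 0 → not met
Not met: 2, 3, 5, 6, 7, 8, 9, 10, 11

2, 3, 5, 6, 7, 8, 9, 10, 11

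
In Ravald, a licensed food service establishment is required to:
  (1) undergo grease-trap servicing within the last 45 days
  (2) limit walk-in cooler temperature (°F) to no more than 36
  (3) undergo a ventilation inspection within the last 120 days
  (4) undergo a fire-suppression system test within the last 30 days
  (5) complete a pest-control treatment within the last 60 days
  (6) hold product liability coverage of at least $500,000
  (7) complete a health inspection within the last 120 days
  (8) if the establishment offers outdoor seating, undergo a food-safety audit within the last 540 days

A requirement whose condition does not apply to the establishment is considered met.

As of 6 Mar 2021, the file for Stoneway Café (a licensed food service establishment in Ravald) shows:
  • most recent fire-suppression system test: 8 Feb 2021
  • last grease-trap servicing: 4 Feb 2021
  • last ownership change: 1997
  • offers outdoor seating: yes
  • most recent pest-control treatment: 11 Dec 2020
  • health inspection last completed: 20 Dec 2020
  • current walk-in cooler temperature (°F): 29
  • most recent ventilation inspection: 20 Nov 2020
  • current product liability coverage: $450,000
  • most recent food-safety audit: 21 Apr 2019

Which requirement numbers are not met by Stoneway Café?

1. grease-trap servicing 30 days ago vs limit 45 → met
2. walk-in cooler temperature (°F) 29 ≤ 36 → met
3. ventilation inspection 106 days ago vs limit 120 → met
4. fire-suppression system test 26 days ago vs limit 30 → met
5. pest-control treatment 85 days ago vs limit 60 → not met
6. product liability coverage $450,000 < $500,000 → not met
7. health inspection 76 days ago vs limit 120 → met
8. condition 'offers outdoor seating' holds; food-safety audit 685 days ago vs limit 540 → not met
Not met: 5, 6, 8

5, 6, 8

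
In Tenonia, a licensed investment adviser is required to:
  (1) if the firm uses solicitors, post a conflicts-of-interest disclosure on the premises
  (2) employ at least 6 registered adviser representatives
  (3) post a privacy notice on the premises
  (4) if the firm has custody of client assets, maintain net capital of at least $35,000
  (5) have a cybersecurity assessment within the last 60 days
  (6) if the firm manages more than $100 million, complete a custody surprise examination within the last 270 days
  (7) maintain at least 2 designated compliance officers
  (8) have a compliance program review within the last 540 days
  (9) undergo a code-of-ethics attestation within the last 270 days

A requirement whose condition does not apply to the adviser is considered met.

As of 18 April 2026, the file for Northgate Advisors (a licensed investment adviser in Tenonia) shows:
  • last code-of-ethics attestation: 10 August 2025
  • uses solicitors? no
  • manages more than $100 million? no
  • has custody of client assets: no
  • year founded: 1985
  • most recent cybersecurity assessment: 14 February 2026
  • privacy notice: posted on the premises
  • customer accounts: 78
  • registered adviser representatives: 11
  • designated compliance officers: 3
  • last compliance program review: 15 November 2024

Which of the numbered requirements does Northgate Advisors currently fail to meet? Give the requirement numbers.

1. condition 'uses solicitors' does not hold → requirement n/a → met
2. registered adviser representatives 11 ≥ 6 → met
3. privacy notice present → met
4. condition 'has custody of client assets' does not hold → requirement n/a → met
5. cybersecurity assessment 63 days ago vs limit 60 → not met
6. condition 'manages more than $100 million' does not hold → requirement n/a → met
7. designated compliance officers 3 ≥ 2 → met
8. compliance program review 519 days ago vs limit 540 → met
9. code-of-ethics attestation 251 days ago vs limit 270 → met
Not met: 5

5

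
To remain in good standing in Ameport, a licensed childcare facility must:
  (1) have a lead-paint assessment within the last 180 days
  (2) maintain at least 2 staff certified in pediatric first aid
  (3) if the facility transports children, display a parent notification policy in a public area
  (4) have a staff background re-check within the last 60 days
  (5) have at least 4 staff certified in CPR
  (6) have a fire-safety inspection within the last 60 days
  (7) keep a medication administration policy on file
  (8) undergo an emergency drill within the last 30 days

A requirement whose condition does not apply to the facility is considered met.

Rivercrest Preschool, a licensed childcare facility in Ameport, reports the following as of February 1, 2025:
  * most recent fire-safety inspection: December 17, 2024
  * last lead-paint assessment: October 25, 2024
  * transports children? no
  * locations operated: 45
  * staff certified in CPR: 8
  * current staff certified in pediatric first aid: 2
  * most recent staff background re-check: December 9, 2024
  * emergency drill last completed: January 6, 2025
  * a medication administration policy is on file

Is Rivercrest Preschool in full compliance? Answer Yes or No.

Yes

1. lead-paint assessment 99 days ago vs limit 180 → met
2. staff certified in pediatric first aid 2 ≥ 2 → met
3. condition 'transports children' does not hold → requirement n/a → met
4. staff background re-check 54 days ago vs limit 60 → met
5. staff certified in CPR 8 ≥ 4 → met
6. fire-safety inspection 46 days ago vs limit 60 → met
7. medication administration policy present → met
8. emergency drill 26 days ago vs limit 30 → met
All met.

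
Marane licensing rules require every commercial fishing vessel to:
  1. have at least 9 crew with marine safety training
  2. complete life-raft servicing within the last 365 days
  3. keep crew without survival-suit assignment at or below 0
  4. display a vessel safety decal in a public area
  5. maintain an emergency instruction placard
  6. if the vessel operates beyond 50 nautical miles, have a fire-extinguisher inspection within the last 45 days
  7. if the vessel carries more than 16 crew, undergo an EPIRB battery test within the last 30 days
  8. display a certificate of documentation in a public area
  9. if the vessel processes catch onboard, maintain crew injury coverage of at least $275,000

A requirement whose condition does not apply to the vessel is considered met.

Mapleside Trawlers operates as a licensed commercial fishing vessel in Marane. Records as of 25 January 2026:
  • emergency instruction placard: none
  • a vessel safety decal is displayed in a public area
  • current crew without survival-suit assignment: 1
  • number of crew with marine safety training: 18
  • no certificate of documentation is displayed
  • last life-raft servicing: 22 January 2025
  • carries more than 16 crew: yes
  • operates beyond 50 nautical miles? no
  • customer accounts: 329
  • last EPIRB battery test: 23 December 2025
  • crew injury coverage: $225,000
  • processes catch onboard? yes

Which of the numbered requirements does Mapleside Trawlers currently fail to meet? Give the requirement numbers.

2, 3, 5, 7, 8, 9

1. crew with marine safety training 18 ≥ 9 → met
2. life-raft servicing 368 days ago vs limit 365 → not met
3. crew without survival-suit assignment 1 > 0 → not met
4. vessel safety decal present → met
5. emergency instruction placard absent → not met
6. condition 'operates beyond 50 nautical miles' does not hold → requirement n/a → met
7. condition 'carries more than 16 crew' holds; EPIRB battery test 33 days ago vs limit 30 → not met
8. certificate of documentation absent → not met
9. condition 'processes catch onboard' holds; crew injury coverage $225,000 < $275,000 → not met
Not met: 2, 3, 5, 7, 8, 9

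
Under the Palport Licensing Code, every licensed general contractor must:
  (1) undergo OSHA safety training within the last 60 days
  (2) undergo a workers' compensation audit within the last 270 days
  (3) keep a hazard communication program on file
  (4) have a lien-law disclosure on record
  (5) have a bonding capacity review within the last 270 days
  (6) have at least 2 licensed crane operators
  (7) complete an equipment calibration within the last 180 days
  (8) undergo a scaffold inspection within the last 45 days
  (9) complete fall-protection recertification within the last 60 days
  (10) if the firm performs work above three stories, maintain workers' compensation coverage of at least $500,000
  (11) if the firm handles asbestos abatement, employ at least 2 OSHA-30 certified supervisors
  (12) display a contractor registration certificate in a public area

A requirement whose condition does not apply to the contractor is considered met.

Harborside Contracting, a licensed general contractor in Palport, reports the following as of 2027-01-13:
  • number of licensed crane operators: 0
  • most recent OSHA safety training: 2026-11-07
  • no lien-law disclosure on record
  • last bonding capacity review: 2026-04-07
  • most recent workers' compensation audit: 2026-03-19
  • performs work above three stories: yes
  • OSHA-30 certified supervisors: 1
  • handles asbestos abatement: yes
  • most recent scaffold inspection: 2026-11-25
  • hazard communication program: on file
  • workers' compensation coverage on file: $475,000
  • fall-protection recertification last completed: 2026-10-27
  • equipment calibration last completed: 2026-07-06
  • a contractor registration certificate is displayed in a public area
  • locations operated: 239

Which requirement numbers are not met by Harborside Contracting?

1. OSHA safety training 67 days ago vs limit 60 → not met
2. workers' compensation audit 300 days ago vs limit 270 → not met
3. hazard communication program present → met
4. lien-law disclosure absent → not met
5. bonding capacity review 281 days ago vs limit 270 → not met
6. licensed crane operators 0 < 2 → not met
7. equipment calibration 191 days ago vs limit 180 → not met
8. scaffold inspection 49 days ago vs limit 45 → not met
9. fall-protection recertification 78 days ago vs limit 60 → not met
10. condition 'performs work above three stories' holds; workers' compensation coverage $475,000 < $500,000 → not met
11. condition 'handles asbestos abatement' holds; OSHA-30 certified supervisors 1 < 2 → not met
12. contractor registration certificate present → met
Not met: 1, 2, 4, 5, 6, 7, 8, 9, 10, 11

1, 2, 4, 5, 6, 7, 8, 9, 10, 11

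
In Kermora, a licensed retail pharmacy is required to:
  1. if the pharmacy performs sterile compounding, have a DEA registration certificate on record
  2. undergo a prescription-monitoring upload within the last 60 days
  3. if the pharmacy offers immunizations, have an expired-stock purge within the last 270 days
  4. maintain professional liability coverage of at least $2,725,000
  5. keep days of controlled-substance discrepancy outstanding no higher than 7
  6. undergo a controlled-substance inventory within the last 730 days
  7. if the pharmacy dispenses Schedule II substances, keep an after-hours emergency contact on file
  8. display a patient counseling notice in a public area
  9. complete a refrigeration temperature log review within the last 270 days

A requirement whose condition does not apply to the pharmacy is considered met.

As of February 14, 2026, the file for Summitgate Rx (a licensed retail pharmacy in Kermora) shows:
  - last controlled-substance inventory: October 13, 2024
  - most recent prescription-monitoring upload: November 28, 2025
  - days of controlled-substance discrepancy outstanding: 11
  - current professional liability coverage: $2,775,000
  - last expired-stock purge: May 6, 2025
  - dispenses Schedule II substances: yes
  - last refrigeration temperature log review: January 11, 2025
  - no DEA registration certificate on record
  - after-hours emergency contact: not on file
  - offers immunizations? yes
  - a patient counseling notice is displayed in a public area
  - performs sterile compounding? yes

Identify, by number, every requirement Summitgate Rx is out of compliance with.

1. condition 'performs sterile compounding' holds; DEA registration certificate absent → not met
2. prescription-monitoring upload 78 days ago vs limit 60 → not met
3. condition 'offers immunizations' holds; expired-stock purge 284 days ago vs limit 270 → not met
4. professional liability coverage $2,775,000 ≥ $2,725,000 → met
5. days of controlled-substance discrepancy outstanding 11 > 7 → not met
6. controlled-substance inventory 489 days ago vs limit 730 → met
7. condition 'dispenses Schedule II substances' holds; after-hours emergency contact absent → not met
8. patient counseling notice present → met
9. refrigeration temperature log review 399 days ago vs limit 270 → not met
Not met: 1, 2, 3, 5, 7, 9

1, 2, 3, 5, 7, 9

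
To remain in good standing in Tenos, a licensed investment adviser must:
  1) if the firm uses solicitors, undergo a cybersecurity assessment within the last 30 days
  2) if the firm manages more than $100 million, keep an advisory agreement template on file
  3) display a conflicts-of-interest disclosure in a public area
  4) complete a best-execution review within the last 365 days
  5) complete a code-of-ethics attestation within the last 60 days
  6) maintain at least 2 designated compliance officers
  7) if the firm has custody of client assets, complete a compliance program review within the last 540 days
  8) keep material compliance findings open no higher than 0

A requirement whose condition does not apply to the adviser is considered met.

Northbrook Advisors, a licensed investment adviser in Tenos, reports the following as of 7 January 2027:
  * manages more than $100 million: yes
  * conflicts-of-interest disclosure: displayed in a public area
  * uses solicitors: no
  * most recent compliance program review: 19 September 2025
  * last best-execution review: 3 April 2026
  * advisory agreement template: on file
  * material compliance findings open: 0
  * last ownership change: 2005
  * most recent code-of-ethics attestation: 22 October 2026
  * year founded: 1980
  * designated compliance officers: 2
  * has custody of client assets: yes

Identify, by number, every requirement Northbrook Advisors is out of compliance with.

5

1. condition 'uses solicitors' does not hold → requirement n/a → met
2. condition 'manages more than $100 million' holds; advisory agreement template present → met
3. conflicts-of-interest disclosure present → met
4. best-execution review 279 days ago vs limit 365 → met
5. code-of-ethics attestation 77 days ago vs limit 60 → not met
6. designated compliance officers 2 ≥ 2 → met
7. condition 'has custody of client assets' holds; compliance program review 475 days ago vs limit 540 → met
8. material compliance findings open 0 ≤ 0 → met
Not met: 5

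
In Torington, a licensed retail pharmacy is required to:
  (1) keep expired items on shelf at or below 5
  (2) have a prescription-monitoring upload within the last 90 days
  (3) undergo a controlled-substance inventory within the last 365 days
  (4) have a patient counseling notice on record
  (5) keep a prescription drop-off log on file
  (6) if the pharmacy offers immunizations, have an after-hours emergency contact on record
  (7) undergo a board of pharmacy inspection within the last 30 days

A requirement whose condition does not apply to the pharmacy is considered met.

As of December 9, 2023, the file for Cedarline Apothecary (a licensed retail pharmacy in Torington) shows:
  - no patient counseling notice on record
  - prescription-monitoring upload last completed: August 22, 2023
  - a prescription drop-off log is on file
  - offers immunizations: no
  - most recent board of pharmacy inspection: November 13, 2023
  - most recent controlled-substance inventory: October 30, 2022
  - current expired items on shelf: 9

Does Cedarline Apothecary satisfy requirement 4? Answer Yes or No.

No

4. patient counseling notice absent → not met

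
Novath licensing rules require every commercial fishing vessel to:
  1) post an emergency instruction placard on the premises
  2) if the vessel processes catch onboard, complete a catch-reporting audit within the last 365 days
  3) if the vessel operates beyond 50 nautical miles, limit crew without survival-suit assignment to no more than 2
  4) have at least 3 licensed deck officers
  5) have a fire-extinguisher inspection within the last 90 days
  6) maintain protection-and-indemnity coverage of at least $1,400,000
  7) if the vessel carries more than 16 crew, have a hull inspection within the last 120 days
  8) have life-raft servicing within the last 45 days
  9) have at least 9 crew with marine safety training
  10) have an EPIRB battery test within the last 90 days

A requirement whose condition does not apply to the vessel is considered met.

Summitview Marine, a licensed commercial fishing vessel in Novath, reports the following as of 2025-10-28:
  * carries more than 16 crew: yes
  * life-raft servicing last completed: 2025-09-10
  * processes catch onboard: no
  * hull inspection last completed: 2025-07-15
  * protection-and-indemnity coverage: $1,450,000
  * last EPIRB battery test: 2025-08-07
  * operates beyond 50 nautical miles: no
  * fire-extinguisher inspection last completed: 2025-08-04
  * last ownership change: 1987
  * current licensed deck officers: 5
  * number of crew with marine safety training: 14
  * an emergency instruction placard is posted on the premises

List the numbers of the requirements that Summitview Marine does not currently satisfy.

8

1. emergency instruction placard present → met
2. condition 'processes catch onboard' does not hold → requirement n/a → met
3. condition 'operates beyond 50 nautical miles' does not hold → requirement n/a → met
4. licensed deck officers 5 ≥ 3 → met
5. fire-extinguisher inspection 85 days ago vs limit 90 → met
6. protection-and-indemnity coverage $1,450,000 ≥ $1,400,000 → met
7. condition 'carries more than 16 crew' holds; hull inspection 105 days ago vs limit 120 → met
8. life-raft servicing 48 days ago vs limit 45 → not met
9. crew with marine safety training 14 ≥ 9 → met
10. EPIRB battery test 82 days ago vs limit 90 → met
Not met: 8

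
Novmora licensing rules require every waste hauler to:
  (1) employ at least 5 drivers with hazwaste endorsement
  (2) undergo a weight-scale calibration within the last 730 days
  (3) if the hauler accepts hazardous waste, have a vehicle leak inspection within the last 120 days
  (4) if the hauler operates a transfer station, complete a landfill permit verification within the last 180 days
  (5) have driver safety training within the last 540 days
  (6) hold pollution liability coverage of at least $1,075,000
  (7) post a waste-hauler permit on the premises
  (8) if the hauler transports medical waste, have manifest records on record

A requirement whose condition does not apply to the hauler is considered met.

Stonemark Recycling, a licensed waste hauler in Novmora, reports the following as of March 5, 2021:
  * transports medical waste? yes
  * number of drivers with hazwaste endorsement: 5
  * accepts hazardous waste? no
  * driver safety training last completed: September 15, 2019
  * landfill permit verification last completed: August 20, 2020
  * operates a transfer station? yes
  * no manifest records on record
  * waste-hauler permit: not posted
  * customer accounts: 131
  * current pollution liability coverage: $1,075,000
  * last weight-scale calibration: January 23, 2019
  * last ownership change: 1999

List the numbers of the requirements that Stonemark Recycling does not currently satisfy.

1. drivers with hazwaste endorsement 5 ≥ 5 → met
2. weight-scale calibration 772 days ago vs limit 730 → not met
3. condition 'accepts hazardous waste' does not hold → requirement n/a → met
4. condition 'operates a transfer station' holds; landfill permit verification 197 days ago vs limit 180 → not met
5. driver safety training 537 days ago vs limit 540 → met
6. pollution liability coverage $1,075,000 ≥ $1,075,000 → met
7. waste-hauler permit absent → not met
8. condition 'transports medical waste' holds; manifest records absent → not met
Not met: 2, 4, 7, 8

2, 4, 7, 8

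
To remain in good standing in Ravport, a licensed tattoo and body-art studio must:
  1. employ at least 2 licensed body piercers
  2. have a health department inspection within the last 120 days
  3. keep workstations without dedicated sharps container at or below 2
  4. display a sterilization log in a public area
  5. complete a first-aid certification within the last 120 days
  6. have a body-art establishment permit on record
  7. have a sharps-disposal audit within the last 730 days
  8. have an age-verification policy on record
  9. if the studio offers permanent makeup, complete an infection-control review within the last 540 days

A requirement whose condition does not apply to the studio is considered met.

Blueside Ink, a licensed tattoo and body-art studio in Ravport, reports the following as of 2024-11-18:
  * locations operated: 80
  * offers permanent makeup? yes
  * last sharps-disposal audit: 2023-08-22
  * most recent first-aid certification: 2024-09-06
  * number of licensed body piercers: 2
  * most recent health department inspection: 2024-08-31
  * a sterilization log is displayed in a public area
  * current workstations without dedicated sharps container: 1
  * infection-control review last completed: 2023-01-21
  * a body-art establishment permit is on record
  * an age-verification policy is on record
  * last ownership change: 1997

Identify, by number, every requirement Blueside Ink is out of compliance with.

1. licensed body piercers 2 ≥ 2 → met
2. health department inspection 79 days ago vs limit 120 → met
3. workstations without dedicated sharps container 1 ≤ 2 → met
4. sterilization log present → met
5. first-aid certification 73 days ago vs limit 120 → met
6. body-art establishment permit present → met
7. sharps-disposal audit 454 days ago vs limit 730 → met
8. age-verification policy present → met
9. condition 'offers permanent makeup' holds; infection-control review 667 days ago vs limit 540 → not met
Not met: 9

9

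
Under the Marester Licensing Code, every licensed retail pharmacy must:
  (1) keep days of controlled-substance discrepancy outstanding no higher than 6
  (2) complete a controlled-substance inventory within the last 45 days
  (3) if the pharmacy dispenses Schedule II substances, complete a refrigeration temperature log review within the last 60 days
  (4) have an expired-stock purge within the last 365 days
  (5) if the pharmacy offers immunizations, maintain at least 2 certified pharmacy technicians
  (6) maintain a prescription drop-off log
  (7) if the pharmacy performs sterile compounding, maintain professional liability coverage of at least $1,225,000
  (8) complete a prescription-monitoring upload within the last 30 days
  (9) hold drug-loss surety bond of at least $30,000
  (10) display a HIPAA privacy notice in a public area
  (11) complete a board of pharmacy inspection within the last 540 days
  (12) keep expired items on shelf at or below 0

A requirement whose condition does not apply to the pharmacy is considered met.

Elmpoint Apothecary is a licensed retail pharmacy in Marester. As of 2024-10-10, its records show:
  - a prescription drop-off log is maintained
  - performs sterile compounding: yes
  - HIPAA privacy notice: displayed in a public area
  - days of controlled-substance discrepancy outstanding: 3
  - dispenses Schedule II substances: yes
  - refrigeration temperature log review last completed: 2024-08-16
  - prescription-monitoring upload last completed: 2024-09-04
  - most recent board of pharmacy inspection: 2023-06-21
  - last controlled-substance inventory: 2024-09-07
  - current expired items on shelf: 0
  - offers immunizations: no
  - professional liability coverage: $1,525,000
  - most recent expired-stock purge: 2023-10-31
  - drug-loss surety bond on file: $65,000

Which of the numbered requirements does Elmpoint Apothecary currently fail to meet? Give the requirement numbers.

8

1. days of controlled-substance discrepancy outstanding 3 ≤ 6 → met
2. controlled-substance inventory 33 days ago vs limit 45 → met
3. condition 'dispenses Schedule II substances' holds; refrigeration temperature log review 55 days ago vs limit 60 → met
4. expired-stock purge 345 days ago vs limit 365 → met
5. condition 'offers immunizations' does not hold → requirement n/a → met
6. prescription drop-off log present → met
7. condition 'performs sterile compounding' holds; professional liability coverage $1,525,000 ≥ $1,225,000 → met
8. prescription-monitoring upload 36 days ago vs limit 30 → not met
9. drug-loss surety bond $65,000 ≥ $30,000 → met
10. HIPAA privacy notice present → met
11. board of pharmacy inspection 477 days ago vs limit 540 → met
12. expired items on shelf 0 ≤ 0 → met
Not met: 8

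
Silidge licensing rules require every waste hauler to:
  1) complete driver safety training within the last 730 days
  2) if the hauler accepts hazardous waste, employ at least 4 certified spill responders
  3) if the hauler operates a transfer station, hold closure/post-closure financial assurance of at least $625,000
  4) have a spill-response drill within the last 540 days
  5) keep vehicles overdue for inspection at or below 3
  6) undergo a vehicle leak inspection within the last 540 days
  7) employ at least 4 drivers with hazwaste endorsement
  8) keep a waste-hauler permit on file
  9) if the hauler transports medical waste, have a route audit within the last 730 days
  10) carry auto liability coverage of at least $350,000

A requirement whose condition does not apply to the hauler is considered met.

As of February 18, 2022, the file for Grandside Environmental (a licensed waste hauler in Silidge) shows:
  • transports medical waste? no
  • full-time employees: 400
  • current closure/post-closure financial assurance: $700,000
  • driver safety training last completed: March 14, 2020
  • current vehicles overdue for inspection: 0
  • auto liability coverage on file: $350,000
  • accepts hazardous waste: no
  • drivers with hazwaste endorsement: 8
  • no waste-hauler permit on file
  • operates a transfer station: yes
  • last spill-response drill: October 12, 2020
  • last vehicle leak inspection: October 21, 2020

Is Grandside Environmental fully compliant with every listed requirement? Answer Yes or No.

No

1. driver safety training 706 days ago vs limit 730 → met
2. condition 'accepts hazardous waste' does not hold → requirement n/a → met
3. condition 'operates a transfer station' holds; closure/post-closure financial assurance $700,000 ≥ $625,000 → met
4. spill-response drill 494 days ago vs limit 540 → met
5. vehicles overdue for inspection 0 ≤ 3 → met
6. vehicle leak inspection 485 days ago vs limit 540 → met
7. drivers with hazwaste endorsement 8 ≥ 4 → met
8. waste-hauler permit absent → not met
9. condition 'transports medical waste' does not hold → requirement n/a → met
10. auto liability coverage $350,000 ≥ $350,000 → met
Not met: 8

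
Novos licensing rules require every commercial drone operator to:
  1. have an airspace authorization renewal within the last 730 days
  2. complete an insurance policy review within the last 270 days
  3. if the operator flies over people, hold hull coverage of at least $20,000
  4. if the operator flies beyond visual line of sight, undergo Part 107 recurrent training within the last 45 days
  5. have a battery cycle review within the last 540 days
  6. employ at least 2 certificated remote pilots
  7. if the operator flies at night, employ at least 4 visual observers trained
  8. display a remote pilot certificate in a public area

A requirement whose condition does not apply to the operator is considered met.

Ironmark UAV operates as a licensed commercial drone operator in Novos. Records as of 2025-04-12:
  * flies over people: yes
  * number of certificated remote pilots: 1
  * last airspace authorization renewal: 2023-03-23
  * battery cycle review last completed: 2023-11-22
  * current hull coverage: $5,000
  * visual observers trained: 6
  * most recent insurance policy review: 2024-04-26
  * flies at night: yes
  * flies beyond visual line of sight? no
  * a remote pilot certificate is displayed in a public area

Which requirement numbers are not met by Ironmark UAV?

1. airspace authorization renewal 751 days ago vs limit 730 → not met
2. insurance policy review 351 days ago vs limit 270 → not met
3. condition 'flies over people' holds; hull coverage $5,000 < $20,000 → not met
4. condition 'flies beyond visual line of sight' does not hold → requirement n/a → met
5. battery cycle review 507 days ago vs limit 540 → met
6. certificated remote pilots 1 < 2 → not met
7. condition 'flies at night' holds; visual observers trained 6 ≥ 4 → met
8. remote pilot certificate present → met
Not met: 1, 2, 3, 6

1, 2, 3, 6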